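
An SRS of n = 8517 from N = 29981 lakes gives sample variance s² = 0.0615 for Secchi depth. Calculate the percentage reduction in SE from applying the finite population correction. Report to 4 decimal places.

f = n/N = 8517/29981 = 0.28407992.
SE_no-fpc = √(s²/n) = 0.0026871644; SE_fpc = √((1−f)s²/n) = 0.0022736652.
Ratio = √(1−f) = 0.84612061. Reduction = 100·(1 − 0.84612061) = 15.3879%.

15.3879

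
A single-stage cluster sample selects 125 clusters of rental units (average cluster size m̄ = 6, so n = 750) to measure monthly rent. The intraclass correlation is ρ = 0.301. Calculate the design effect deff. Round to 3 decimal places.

2.505

deff = 1 + (6 − 1)·0.301 = 1 + 1.505 = 2.505.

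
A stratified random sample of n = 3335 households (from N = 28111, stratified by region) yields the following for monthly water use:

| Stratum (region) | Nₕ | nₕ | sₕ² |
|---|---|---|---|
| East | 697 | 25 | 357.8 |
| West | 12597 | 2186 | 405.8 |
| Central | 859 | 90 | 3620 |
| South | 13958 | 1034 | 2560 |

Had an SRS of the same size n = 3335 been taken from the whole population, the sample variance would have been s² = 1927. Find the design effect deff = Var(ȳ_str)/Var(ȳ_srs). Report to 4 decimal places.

1.2530

Var(ȳ_str) = Σ Wₕ²(1−fₕ)sₕ²/nₕ with Wₕ = Nₕ/28111:
  East: (697/28111)²·(1−25/697)·357.8/25 = 0.0084830063
  West: (12597/28111)²·(1−2186/12597)·405.8/2186 = 0.030808381
  Central: (859/28111)²·(1−90/859)·3620/90 = 0.03362273
  South: (13958/28111)²·(1−1034/13958)·2560/1034 = 0.56518025
  → Var(ȳ_str) = 0.63809437.
Var(ȳ_srs) = (1 − 3335/28111)·1927/3335 = 0.50926142.
deff = 0.63809437 / 0.50926142 = 1.2530.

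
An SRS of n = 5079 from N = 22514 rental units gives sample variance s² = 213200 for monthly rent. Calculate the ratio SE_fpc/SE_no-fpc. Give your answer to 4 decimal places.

0.8800

f = n/N = 5079/22514 = 0.22559296.
SE_no-fpc = √(s²/n) = 6.478948; SE_fpc = √((1−f)s²/n) = 5.7015001.
Ratio = √(1−f) = 0.88000400.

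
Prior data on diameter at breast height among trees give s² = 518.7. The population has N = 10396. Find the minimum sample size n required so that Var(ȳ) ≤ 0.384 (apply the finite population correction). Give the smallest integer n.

1196

Without fpc, n₀ = s²/D = 518.7/0.384 = 1350.7812.
With fpc, (1 − n/N)·s²/n ≤ D requires n ≥ n₀/(1 + n₀/N) = 1350.7812/(1 + 1350.7812/10396) = 1195.4527.
Rounding up, n = 1196.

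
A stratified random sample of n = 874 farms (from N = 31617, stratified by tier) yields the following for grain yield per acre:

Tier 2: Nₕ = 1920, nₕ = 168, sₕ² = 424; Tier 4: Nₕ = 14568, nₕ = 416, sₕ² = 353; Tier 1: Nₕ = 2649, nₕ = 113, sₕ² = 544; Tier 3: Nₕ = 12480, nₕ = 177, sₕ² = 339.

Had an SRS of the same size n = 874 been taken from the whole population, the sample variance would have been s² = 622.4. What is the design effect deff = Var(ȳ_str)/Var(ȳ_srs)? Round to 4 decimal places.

Var(ȳ_str) = Σ Wₕ²(1−fₕ)sₕ²/nₕ with Wₕ = Nₕ/31617:
  Tier 2: (1920/31617)²·(1−168/1920)·424/168 = 0.0084927939
  Tier 4: (14568/31617)²·(1−416/14568)·353/416 = 0.17500796
  Tier 1: (2649/31617)²·(1−113/2649)·544/113 = 0.032352686
  Tier 3: (12480/31617)²·(1−177/12480)·339/177 = 0.29417836
  → Var(ȳ_str) = 0.5100318.
Var(ȳ_srs) = (1 − 874/31617)·622.4/874 = 0.69244253.
deff = 0.5100318 / 0.69244253 = 0.7366.

0.7366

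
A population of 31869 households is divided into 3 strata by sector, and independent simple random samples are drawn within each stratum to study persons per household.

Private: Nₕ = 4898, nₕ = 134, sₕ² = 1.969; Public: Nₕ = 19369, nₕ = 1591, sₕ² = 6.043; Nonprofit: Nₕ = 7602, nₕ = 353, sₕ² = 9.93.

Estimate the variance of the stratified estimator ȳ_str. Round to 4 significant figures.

0.003152

Var(ȳ_str) = Σₕ Wₕ²(1 − fₕ)sₕ²/nₕ with Wₕ = Nₕ/N, N = 31869.
Private: Wₕ = 0.15369168; term = 0.15369168²·(1 − 0.02735811)·1.969/134 = 3.3759389 × 10^-4.
Public: Wₕ = 0.60776931; term = 0.60776931²·(1 − 0.08214157)·6.043/1591 = 0.0012877621.
Nonprofit: Wₕ = 0.23853902; term = 0.23853902²·(1 − 0.04643515)·9.93/353 = 0.0015263131.
Sum = 0.0031516691.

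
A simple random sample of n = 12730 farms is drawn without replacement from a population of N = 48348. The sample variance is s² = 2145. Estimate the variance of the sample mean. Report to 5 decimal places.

0.12413

Under SRS without replacement, Var(ȳ) = (1 − f)·s²/n with f = n/N = 12730/48348 = 0.26329941.
Var(ȳ) = (1 − 0.26329941)·2145/12730 = 0.73670059·0.16849961 = 0.12413376.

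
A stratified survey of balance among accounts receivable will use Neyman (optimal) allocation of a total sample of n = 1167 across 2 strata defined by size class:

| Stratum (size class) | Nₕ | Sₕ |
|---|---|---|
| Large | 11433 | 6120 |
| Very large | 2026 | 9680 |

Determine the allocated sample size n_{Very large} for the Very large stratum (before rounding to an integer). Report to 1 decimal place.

255.5

Neyman allocation: nₕ = n·NₕSₕ / Σⱼ NⱼSⱼ.
Σ NⱼSⱼ = 11433·6120 + 2026·9680 = 8.958164 × 10^7.
n_{Very large} = 1167·2026·9680 / (8.958164 × 10^7) = 255.5.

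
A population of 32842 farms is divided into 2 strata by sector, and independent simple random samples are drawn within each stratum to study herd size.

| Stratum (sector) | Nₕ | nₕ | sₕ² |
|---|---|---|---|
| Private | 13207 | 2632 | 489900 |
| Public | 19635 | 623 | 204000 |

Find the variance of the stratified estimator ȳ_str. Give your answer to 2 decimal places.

137.43

Var(ȳ_str) = Σₕ Wₕ²(1 − fₕ)sₕ²/nₕ with Wₕ = Nₕ/N, N = 32842.
Private: Wₕ = 0.40213751; term = 0.40213751²·(1 − 0.19928826)·489900/2632 = 24.101658.
Public: Wₕ = 0.59786249; term = 0.59786249²·(1 − 0.03172906)·204000/623 = 113.32915.
Sum = 137.43081.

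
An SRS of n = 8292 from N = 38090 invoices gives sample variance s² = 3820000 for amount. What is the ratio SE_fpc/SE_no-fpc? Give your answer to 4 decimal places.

f = n/N = 8292/38090 = 0.21769493.
SE_no-fpc = √(s²/n) = 21.463574; SE_fpc = √((1−f)s²/n) = 18.984104.
Ratio = √(1−f) = 0.88448011.

0.8845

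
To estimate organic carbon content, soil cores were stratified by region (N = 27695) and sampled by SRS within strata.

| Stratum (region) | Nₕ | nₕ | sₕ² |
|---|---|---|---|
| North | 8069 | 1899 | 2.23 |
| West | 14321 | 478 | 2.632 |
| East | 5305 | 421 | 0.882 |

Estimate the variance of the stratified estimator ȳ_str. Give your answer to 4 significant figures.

0.001570

Var(ȳ_str) = Σₕ Wₕ²(1 − fₕ)sₕ²/nₕ with Wₕ = Nₕ/N, N = 27695.
North: Wₕ = 0.29135223; term = 0.29135223²·(1 − 0.23534515)·2.23/1899 = 7.6222298 × 10^-5.
West: Wₕ = 0.51709695; term = 0.51709695²·(1 − 0.03337756)·2.632/478 = 0.0014231767.
East: Wₕ = 0.19155082; term = 0.19155082²·(1 − 0.07935910)·0.882/421 = 7.0769283 × 10^-5.
Sum = 0.0015701683.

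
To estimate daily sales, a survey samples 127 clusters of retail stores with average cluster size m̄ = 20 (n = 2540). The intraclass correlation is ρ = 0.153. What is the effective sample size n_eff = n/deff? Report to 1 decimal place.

650.1

deff = 1 + (20 − 1)·0.153 = 1 + 2.907 = 3.907.
n_eff = 2540 / 3.907 = 650.1.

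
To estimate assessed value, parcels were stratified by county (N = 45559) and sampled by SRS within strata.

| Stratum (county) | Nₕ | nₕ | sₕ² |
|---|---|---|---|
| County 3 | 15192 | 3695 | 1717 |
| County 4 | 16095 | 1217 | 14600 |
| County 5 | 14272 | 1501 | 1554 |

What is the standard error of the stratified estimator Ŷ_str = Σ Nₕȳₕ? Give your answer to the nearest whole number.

Var(Ŷ_str) = Σₕ Nₕ²(1 − fₕ)sₕ²/nₕ.
County 3: 15192²·(1 − 3695/15192)·1717/3695 = 8.1162485 × 10^7.
County 4: 16095²·(1 − 1217/16095)·14600/1217 = 2.8727499 × 10^9.
County 5: 14272²·(1 − 1501/14272)·1554/1501 = 1.8870355 × 10^8.
Sum = 3.1426159 × 10^9.
SE = √(3.1426159 × 10^9) = 56059.

56059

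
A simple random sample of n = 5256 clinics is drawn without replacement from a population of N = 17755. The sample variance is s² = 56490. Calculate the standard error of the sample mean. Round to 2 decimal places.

Under SRS without replacement, Var(ȳ) = (1 − f)·s²/n with f = n/N = 5256/17755 = 0.29602929.
Var(ȳ) = (1 − 0.29602929)·56490/5256 = 0.70397071·10.747717 = 7.5660779.
SE(ȳ) = √(7.5660779) = 2.75.

2.75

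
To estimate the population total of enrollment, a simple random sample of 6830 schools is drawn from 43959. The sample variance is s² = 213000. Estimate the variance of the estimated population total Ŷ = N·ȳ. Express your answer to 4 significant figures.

5.090 × 10^10

Var(Ŷ) = N²·Var(ȳ) = N²·(1 − n/N)·s²/n.
f = 6830/43959 = 0.15537205; Var(ȳ) = 0.84462795·213000/6830 = 26.34052.
Var(Ŷ) = 43959² · 26.34052 = 5.0900254 × 10^10.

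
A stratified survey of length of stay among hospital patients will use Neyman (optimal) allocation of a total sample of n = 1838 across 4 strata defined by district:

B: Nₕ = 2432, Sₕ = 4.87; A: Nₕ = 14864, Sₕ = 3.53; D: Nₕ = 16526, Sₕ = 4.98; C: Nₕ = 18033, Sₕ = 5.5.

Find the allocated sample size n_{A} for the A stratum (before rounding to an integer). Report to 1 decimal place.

Neyman allocation: nₕ = n·NₕSₕ / Σⱼ NⱼSⱼ.
Σ NⱼSⱼ = 2432·4.87 + 14864·3.53 + 16526·4.98 + 18033·5.5 = 245794.74.
n_{A} = 1838·14864·3.53 / 245794.74 = 392.4.

392.4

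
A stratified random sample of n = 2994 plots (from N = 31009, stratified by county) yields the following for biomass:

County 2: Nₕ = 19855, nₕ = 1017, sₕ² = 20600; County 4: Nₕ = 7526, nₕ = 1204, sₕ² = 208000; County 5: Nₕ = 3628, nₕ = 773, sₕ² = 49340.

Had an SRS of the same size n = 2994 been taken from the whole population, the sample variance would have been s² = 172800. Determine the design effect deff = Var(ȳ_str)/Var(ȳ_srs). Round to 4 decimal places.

Var(ȳ_str) = Σ Wₕ²(1−fₕ)sₕ²/nₕ with Wₕ = Nₕ/31009:
  County 2: (19855/31009)²·(1−1017/19855)·20600/1017 = 7.8790785
  County 4: (7526/31009)²·(1−1204/7526)·208000/1204 = 8.5483054
  County 5: (3628/31009)²·(1−773/3628)·49340/773 = 0.68757095
  → Var(ȳ_str) = 17.114955.
Var(ȳ_srs) = (1 − 2994/31009)·172800/2994 = 52.142855.
deff = 17.114955 / 52.142855 = 0.3282.

0.3282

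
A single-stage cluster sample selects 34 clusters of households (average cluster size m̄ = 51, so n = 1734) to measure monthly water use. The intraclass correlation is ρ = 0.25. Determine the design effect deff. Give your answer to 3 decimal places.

13.500

deff = 1 + (51 − 1)·0.25 = 1 + 12.5 = 13.5.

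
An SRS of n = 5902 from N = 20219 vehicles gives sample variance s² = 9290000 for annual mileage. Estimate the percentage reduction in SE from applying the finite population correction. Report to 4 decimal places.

f = n/N = 5902/20219 = 0.29190365.
SE_no-fpc = √(s²/n) = 39.674207; SE_fpc = √((1−f)s²/n) = 33.385234.
Ratio = √(1−f) = 0.84148461. Reduction = 100·(1 − 0.84148461) = 15.8515%.

15.8515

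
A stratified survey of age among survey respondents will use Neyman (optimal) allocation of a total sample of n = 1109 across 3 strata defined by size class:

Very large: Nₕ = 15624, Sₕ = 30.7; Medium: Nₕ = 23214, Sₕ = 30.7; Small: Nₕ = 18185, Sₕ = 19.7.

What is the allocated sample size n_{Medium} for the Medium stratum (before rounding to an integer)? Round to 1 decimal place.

Neyman allocation: nₕ = n·NₕSₕ / Σⱼ NⱼSⱼ.
Σ NⱼSⱼ = 15624·30.7 + 23214·30.7 + 18185·19.7 = 1.5505711 × 10^6.
n_{Medium} = 1109·23214·30.7 / (1.5505711 × 10^6) = 509.7.

509.7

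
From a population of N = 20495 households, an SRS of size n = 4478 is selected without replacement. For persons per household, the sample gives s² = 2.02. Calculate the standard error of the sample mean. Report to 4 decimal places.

0.0188

Under SRS without replacement, Var(ȳ) = (1 − f)·s²/n with f = n/N = 4478/20495 = 0.21849232.
Var(ȳ) = (1 − 0.21849232)·2.02/4478 = 0.78150768·4.5109424 × 10^-4 = 3.5253361 × 10^-4.
SE(ȳ) = √(3.5253361 × 10^-4) = 0.0188.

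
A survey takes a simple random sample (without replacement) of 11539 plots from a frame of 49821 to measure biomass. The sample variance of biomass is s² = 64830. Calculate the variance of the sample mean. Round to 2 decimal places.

4.32

Under SRS without replacement, Var(ȳ) = (1 − f)·s²/n with f = n/N = 11539/49821 = 0.23160916.
Var(ȳ) = (1 − 0.23160916)·64830/11539 = 0.76839084·5.6183378 = 4.3170793.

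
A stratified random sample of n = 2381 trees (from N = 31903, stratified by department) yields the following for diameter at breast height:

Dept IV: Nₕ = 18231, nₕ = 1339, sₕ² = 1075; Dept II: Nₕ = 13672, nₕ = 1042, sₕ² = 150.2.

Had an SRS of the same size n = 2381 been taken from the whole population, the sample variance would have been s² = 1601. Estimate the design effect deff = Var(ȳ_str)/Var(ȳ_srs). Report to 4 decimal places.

0.4297

Var(ȳ_str) = Σ Wₕ²(1−fₕ)sₕ²/nₕ with Wₕ = Nₕ/31903:
  Dept IV: (18231/31903)²·(1−1339/18231)·1075/1339 = 0.24291616
  Dept II: (13672/31903)²·(1−1042/13672)·150.2/1042 = 0.024455388
  → Var(ȳ_str) = 0.26737155.
Var(ȳ_srs) = (1 − 2381/31903)·1601/2381 = 0.62222318.
deff = 0.26737155 / 0.62222318 = 0.4297.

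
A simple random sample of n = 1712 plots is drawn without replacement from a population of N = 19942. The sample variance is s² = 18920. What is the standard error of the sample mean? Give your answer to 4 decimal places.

Under SRS without replacement, Var(ȳ) = (1 − f)·s²/n with f = n/N = 1712/19942 = 0.08584896.
Var(ȳ) = (1 − 0.08584896)·18920/1712 = 0.91415104·11.051402 = 10.10265.
SE(ȳ) = √(10.10265) = 3.1785.

3.1785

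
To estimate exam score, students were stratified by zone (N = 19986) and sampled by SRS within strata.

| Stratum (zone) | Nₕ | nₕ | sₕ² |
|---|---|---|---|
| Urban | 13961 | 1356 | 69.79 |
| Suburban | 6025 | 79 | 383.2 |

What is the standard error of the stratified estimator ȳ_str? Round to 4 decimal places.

0.6765

Var(ȳ_str) = Σₕ Wₕ²(1 − fₕ)sₕ²/nₕ with Wₕ = Nₕ/N, N = 19986.
Urban: Wₕ = 0.69853898; term = 0.69853898²·(1 − 0.09712771)·69.79/1356 = 0.022674678.
Suburban: Wₕ = 0.30146102; term = 0.30146102²·(1 − 0.01311203)·383.2/79 = 0.43503941.
Sum = 0.45771409.
SE = √(0.45771409) = 0.6765.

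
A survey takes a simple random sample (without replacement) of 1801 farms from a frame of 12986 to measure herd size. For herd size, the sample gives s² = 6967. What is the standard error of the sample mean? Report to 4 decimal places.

Under SRS without replacement, Var(ȳ) = (1 − f)·s²/n with f = n/N = 1801/12986 = 0.13868782.
Var(ȳ) = (1 − 0.13868782)·6967/1801 = 0.86131218·3.8684064 = 3.3319056.
SE(ȳ) = √(3.3319056) = 1.8254.

1.8254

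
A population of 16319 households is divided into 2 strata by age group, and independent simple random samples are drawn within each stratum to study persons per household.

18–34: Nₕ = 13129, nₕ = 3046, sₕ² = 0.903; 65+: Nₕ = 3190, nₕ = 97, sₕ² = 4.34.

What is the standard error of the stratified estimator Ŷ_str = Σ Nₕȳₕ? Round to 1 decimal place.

Var(Ŷ_str) = Σₕ Nₕ²(1 − fₕ)sₕ²/nₕ.
18–34: 13129²·(1 − 3046/13129)·0.903/3046 = 39244.542.
65+: 3190²·(1 − 97/3190)·4.34/97 = 441457.19.
Sum = 480701.73.
SE = √(480701.73) = 693.3.

693.3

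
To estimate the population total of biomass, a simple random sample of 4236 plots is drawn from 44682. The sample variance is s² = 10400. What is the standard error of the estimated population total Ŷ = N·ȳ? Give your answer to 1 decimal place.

Var(Ŷ) = N²·Var(ȳ) = N²·(1 − n/N)·s²/n.
f = 4236/44682 = 0.09480328; Var(ȳ) = 0.90519672·10400/4236 = 2.2223904.
Var(Ŷ) = 44682² · 2.2223904 = 4.4369605 × 10^9.
SE(Ŷ) = √(4.4369605 × 10^9) = 66610.5.

66610.5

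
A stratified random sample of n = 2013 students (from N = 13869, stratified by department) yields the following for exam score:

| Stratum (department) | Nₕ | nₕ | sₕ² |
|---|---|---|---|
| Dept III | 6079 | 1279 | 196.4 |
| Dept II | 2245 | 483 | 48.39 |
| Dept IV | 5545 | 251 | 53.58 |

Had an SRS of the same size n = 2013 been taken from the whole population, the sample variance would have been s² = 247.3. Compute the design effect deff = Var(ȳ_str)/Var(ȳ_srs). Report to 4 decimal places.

Var(ȳ_str) = Σ Wₕ²(1−fₕ)sₕ²/nₕ with Wₕ = Nₕ/13869:
  Dept III: (6079/13869)²·(1−1279/6079)·196.4/1279 = 0.023294534
  Dept II: (2245/13869)²·(1−483/2245)·48.39/483 = 0.0020603474
  Dept IV: (5545/13869)²·(1−251/5545)·53.58/251 = 0.032577982
  → Var(ȳ_str) = 0.057932863.
Var(ȳ_srs) = (1 − 2013/13869)·247.3/2013 = 0.10502033.
deff = 0.057932863 / 0.10502033 = 0.5516.

0.5516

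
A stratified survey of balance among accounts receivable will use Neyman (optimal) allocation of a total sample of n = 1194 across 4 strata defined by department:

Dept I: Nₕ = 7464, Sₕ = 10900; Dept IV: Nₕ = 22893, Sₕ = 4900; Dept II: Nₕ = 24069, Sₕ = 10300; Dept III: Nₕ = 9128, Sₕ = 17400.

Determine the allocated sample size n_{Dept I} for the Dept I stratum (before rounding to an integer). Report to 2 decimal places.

Neyman allocation: nₕ = n·NₕSₕ / Σⱼ NⱼSⱼ.
Σ NⱼSⱼ = 7464·10900 + 22893·4900 + 24069·10300 + 9128·17400 = 6.002712 × 10^8.
n_{Dept I} = 1194·7464·10900 / (6.002712 × 10^8) = 161.83.

161.83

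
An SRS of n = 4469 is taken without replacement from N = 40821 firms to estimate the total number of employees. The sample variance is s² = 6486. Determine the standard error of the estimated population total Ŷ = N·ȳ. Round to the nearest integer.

Var(Ŷ) = N²·Var(ȳ) = N²·(1 − n/N)·s²/n.
f = 4469/40821 = 0.10947796; Var(ȳ) = 0.89052204·6486/4469 = 1.2924426.
Var(Ŷ) = 40821² · 1.2924426 = 2.1536669 × 10^9.
SE(Ŷ) = √(2.1536669 × 10^9) = 46408.

46408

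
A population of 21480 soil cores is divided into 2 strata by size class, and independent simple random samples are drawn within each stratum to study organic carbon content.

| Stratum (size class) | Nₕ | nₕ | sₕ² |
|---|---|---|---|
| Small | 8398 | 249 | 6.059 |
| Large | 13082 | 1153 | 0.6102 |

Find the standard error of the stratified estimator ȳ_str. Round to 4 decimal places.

0.0615

Var(ȳ_str) = Σₕ Wₕ²(1 − fₕ)sₕ²/nₕ with Wₕ = Nₕ/N, N = 21480.
Small: Wₕ = 0.39096834; term = 0.39096834²·(1 − 0.02964992)·6.059/249 = 0.003609219.
Large: Wₕ = 0.60903166; term = 0.60903166²·(1 − 0.08813637)·0.6102/1153 = 1.7899979 × 10^-4.
Sum = 0.0037882188.
SE = √(0.0037882188) = 0.0615.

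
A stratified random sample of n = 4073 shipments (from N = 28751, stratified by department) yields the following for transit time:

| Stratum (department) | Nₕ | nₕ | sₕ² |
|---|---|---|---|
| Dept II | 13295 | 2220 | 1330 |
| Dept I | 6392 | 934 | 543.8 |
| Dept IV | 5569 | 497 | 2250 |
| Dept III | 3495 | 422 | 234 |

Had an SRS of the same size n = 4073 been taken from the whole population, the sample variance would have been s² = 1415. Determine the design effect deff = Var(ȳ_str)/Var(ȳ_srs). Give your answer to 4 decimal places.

Var(ȳ_str) = Σ Wₕ²(1−fₕ)sₕ²/nₕ with Wₕ = Nₕ/28751:
  Dept II: (13295/28751)²·(1−2220/13295)·1330/2220 = 0.10671484
  Dept I: (6392/28751)²·(1−934/6392)·543.8/934 = 0.024572917
  Dept IV: (5569/28751)²·(1−497/5569)·2250/497 = 0.15469514
  Dept III: (3495/28751)²·(1−422/3495)·234/422 = 0.0072045563
  → Var(ȳ_str) = 0.29318745.
Var(ȳ_srs) = (1 − 4073/28751)·1415/4073 = 0.29819409.
deff = 0.29318745 / 0.29819409 = 0.9832.

0.9832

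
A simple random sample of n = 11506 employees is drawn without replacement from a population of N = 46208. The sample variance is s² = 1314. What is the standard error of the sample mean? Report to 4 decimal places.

0.2929

Under SRS without replacement, Var(ȳ) = (1 − f)·s²/n with f = n/N = 11506/46208 = 0.24900450.
Var(ȳ) = (1 − 0.24900450)·1314/11506 = 0.75099550·0.11420129 = 0.085764652.
SE(ȳ) = √(0.085764652) = 0.2929.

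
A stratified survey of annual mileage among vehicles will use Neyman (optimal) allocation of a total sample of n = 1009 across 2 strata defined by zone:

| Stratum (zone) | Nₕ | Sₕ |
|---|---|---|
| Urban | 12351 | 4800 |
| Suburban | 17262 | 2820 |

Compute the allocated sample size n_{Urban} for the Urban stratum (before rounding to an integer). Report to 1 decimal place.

Neyman allocation: nₕ = n·NₕSₕ / Σⱼ NⱼSⱼ.
Σ NⱼSⱼ = 12351·4800 + 17262·2820 = 1.0796364 × 10^8.
n_{Urban} = 1009·12351·4800 / (1.0796364 × 10^8) = 554.1.

554.1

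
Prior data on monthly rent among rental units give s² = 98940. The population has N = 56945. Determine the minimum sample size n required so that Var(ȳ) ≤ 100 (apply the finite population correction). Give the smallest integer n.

973

Without fpc, n₀ = s²/D = 98940/100 = 989.4000.
With fpc, (1 − n/N)·s²/n ≤ D requires n ≥ n₀/(1 + n₀/N) = 989.4000/(1 + 989.4000/56945) = 972.5031.
Rounding up, n = 973.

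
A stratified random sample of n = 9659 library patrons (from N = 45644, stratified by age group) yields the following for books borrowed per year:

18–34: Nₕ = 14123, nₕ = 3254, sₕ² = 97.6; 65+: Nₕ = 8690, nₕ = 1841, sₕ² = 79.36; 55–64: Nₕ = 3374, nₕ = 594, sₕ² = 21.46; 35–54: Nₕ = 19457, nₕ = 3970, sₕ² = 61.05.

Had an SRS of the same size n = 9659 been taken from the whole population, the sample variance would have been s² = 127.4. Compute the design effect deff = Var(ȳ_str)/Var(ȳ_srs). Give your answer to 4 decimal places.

0.5605

Var(ȳ_str) = Σ Wₕ²(1−fₕ)sₕ²/nₕ with Wₕ = Nₕ/45644:
  18–34: (14123/45644)²·(1−3254/14123)·97.6/3254 = 0.0022099448
  65+: (8690/45644)²·(1−1841/8690)·79.36/1841 = 0.0012314802
  55–64: (3374/45644)²·(1−594/3374)·21.46/594 = 1.6265438 × 10^-4
  35–54: (19457/45644)²·(1−3970/19457)·61.05/3970 = 0.0022241852
  → Var(ȳ_str) = 0.0058282646.
Var(ȳ_srs) = (1 − 9659/45644)·127.4/9659 = 0.010398605.
deff = 0.0058282646 / 0.010398605 = 0.5605.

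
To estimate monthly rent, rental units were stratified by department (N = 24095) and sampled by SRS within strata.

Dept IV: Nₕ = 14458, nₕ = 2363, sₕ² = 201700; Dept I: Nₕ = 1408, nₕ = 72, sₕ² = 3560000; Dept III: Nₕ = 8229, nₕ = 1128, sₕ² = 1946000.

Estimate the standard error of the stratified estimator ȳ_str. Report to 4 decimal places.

18.9619

Var(ȳ_str) = Σₕ Wₕ²(1 − fₕ)sₕ²/nₕ with Wₕ = Nₕ/N, N = 24095.
Dept IV: Wₕ = 0.60004150; term = 0.60004150²·(1 − 0.16343893)·201700/2363 = 25.71002.
Dept I: Wₕ = 0.05843536; term = 0.05843536²·(1 − 0.05113636)·3560000/72 = 160.20378.
Dept III: Wₕ = 0.34152314; term = 0.34152314²·(1 − 0.13707619)·1946000/1128 = 173.63867.
Sum = 359.55247.
SE = √(359.55247) = 18.9619.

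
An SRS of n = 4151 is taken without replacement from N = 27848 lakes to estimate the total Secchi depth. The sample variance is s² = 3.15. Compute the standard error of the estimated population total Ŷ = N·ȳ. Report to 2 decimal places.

Var(Ŷ) = N²·Var(ȳ) = N²·(1 − n/N)·s²/n.
f = 4151/27848 = 0.14905918; Var(ȳ) = 0.85094082·3.15/4151 = 6.4573924 × 10^-4.
Var(Ŷ) = 27848² · (6.4573924 × 10^-4) = 500777.95.
SE(Ŷ) = √(500777.95) = 707.66.

707.66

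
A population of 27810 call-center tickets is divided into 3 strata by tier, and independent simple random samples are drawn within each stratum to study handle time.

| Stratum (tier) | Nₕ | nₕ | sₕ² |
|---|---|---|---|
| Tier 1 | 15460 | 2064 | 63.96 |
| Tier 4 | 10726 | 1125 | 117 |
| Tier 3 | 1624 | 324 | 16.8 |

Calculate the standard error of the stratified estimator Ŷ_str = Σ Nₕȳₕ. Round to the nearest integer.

Var(Ŷ_str) = Σₕ Nₕ²(1 − fₕ)sₕ²/nₕ.
Tier 1: 15460²·(1 − 2064/15460)·63.96/2064 = 6.4177588 × 10^6.
Tier 4: 10726²·(1 − 1125/10726)·117/1125 = 1.0709954 × 10^7.
Tier 3: 1624²·(1 − 324/1624)·16.8/324 = 109469.63.
Sum = 1.7237182 × 10^7.
SE = √(1.7237182 × 10^7) = 4152.

4152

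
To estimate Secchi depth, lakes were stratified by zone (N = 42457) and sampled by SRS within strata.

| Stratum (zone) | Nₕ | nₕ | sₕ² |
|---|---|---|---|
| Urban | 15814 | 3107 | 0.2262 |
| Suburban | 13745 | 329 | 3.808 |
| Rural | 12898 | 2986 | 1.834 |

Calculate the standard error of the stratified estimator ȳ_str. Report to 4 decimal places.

0.0352

Var(ȳ_str) = Σₕ Wₕ²(1 − fₕ)sₕ²/nₕ with Wₕ = Nₕ/N, N = 42457.
Urban: Wₕ = 0.37247097; term = 0.37247097²·(1 − 0.19647148)·0.2262/3107 = 8.1159153 × 10^-6.
Suburban: Wₕ = 0.32373931; term = 0.32373931²·(1 − 0.02393598)·3.808/329 = 0.0011840505.
Rural: Wₕ = 0.30378972; term = 0.30378972²·(1 − 0.23150876)·1.834/2986 = 4.3560674 × 10^-5.
Sum = 0.0012357271.
SE = √(0.0012357271) = 0.0352.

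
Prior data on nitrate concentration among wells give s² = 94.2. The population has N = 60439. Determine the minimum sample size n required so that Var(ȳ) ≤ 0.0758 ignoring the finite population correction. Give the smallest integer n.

Without fpc, n₀ = s²/D = 94.2/0.0758 = 1242.7441.
Rounding up, n = 1243.

1243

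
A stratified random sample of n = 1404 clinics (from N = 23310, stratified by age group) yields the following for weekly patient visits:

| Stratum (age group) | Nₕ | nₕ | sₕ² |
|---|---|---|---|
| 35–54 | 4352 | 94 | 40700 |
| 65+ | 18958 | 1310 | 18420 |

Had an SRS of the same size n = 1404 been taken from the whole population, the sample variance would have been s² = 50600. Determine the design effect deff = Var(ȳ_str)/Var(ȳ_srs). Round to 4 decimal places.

0.6916

Var(ȳ_str) = Σ Wₕ²(1−fₕ)sₕ²/nₕ with Wₕ = Nₕ/23310:
  35–54: (4352/23310)²·(1−94/4352)·40700/94 = 14.766465
  65+: (18958/23310)²·(1−1310/18958)·18420/1310 = 8.658084
  → Var(ȳ_str) = 23.424549.
Var(ȳ_srs) = (1 − 1404/23310)·50600/1404 = 33.869144.
deff = 23.424549 / 33.869144 = 0.6916.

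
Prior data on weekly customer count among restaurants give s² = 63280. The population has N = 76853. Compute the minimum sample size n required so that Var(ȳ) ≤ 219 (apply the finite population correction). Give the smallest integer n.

Without fpc, n₀ = s²/D = 63280/219 = 288.9498.
With fpc, (1 − n/N)·s²/n ≤ D requires n ≥ n₀/(1 + n₀/N) = 288.9498/(1 + 288.9498/76853) = 287.8675.
Rounding up, n = 288.

288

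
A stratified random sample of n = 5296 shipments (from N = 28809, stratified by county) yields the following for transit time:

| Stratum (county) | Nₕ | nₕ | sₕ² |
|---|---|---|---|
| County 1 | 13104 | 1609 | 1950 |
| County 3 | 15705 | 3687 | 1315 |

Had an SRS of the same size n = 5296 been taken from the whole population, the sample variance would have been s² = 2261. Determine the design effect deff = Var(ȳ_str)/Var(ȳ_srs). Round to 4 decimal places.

0.8640

Var(ȳ_str) = Σ Wₕ²(1−fₕ)sₕ²/nₕ with Wₕ = Nₕ/28809:
  County 1: (13104/28809)²·(1−1609/13104)·1950/1609 = 0.21995562
  County 3: (15705/28809)²·(1−3687/15705)·1315/3687 = 0.081108503
  → Var(ȳ_str) = 0.30106412.
Var(ȳ_srs) = (1 − 5296/28809)·2261/5296 = 0.34844356.
deff = 0.30106412 / 0.34844356 = 0.8640.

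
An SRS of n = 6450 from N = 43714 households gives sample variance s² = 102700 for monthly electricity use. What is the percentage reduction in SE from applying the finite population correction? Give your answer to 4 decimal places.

7.6718

f = n/N = 6450/43714 = 0.14754998.
SE_no-fpc = √(s²/n) = 3.9902983; SE_fpc = √((1−f)s²/n) = 3.6841714.
Ratio = √(1−f) = 0.92328220. Reduction = 100·(1 − 0.92328220) = 7.6718%.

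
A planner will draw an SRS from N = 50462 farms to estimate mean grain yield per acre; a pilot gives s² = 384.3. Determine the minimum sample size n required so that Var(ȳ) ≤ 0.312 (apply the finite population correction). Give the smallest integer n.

1203

Without fpc, n₀ = s²/D = 384.3/0.312 = 1231.7308.
With fpc, (1 − n/N)·s²/n ≤ D requires n ≥ n₀/(1 + n₀/N) = 1231.7308/(1 + 1231.7308/50462) = 1202.3818.
Rounding up, n = 1203.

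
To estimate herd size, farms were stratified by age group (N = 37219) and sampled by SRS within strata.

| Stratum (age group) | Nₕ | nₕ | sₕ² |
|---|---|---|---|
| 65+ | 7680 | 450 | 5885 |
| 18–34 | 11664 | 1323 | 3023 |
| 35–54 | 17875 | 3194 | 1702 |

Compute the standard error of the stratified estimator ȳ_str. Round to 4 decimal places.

Var(ȳ_str) = Σₕ Wₕ²(1 − fₕ)sₕ²/nₕ with Wₕ = Nₕ/N, N = 37219.
65+: Wₕ = 0.20634622; term = 0.20634622²·(1 − 0.05859375)·5885/450 = 0.52420851.
18–34: Wₕ = 0.31338832; term = 0.31338832²·(1 − 0.11342593)·3023/1323 = 0.19895688.
35–54: Wₕ = 0.48026546; term = 0.48026546²·(1 − 0.17868531)·1702/3194 = 0.10094782.
Sum = 0.82411321.
SE = √(0.82411321) = 0.9078.

0.9078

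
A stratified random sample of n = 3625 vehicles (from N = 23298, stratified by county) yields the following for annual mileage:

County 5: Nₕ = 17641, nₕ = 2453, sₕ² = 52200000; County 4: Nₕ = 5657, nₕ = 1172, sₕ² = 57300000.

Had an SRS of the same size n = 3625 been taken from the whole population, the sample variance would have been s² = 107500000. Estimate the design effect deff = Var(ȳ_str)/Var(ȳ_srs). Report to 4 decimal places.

Var(ȳ_str) = Σ Wₕ²(1−fₕ)sₕ²/nₕ with Wₕ = Nₕ/23298:
  County 5: (17641/23298)²·(1−2453/17641)·52200000/2453 = 10504.115
  County 4: (5657/23298)²·(1−1172/5657)·57300000/1172 = 2285.2744
  → Var(ȳ_str) = 12789.389.
Var(ȳ_srs) = (1 − 3625/23298)·107500000/3625 = 25041.042.
deff = 12789.389 / 25041.042 = 0.5107.

0.5107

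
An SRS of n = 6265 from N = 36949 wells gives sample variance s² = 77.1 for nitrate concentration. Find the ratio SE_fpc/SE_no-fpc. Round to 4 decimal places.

0.9113

f = n/N = 6265/36949 = 0.16955804.
SE_no-fpc = √(s²/n) = 0.11093451; SE_fpc = √((1−f)s²/n) = 0.10109305.
Ratio = √(1−f) = 0.91128588.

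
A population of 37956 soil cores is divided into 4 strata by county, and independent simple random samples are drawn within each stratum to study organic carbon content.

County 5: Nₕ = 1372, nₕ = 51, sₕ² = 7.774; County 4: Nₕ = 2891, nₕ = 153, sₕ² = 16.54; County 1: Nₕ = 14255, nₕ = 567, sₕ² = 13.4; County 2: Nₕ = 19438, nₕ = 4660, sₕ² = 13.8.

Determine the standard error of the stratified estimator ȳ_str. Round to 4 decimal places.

Var(ȳ_str) = Σₕ Wₕ²(1 − fₕ)sₕ²/nₕ with Wₕ = Nₕ/N, N = 37956.
County 5: Wₕ = 0.03614712; term = 0.03614712²·(1 − 0.03717201)·7.774/51 = 1.9176547 × 10^-4.
County 4: Wₕ = 0.07616714; term = 0.07616714²·(1 − 0.05292286)·16.54/153 = 5.9397031 × 10^-4.
County 1: Wₕ = 0.37556645; term = 0.37556645²·(1 − 0.03977552)·13.4/567 = 0.0032008703.
County 2: Wₕ = 0.51211930; term = 0.51211930²·(1 − 0.23973660)·13.8/4660 = 5.9047231 × 10^-4.
Sum = 0.0045770784.
SE = √(0.0045770784) = 0.0677.

0.0677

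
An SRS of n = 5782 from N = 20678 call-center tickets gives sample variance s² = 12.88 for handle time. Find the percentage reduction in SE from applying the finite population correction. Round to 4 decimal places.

f = n/N = 5782/20678 = 0.27962085.
SE_no-fpc = √(s²/n) = 0.047197488; SE_fpc = √((1−f)s²/n) = 0.04005894.
Ratio = √(1−f) = 0.84875152. Reduction = 100·(1 − 0.84875152) = 15.1248%.

15.1248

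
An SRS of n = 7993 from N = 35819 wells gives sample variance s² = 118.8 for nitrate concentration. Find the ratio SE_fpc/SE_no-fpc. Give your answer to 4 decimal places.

f = n/N = 7993/35819 = 0.22314973.
SE_no-fpc = √(s²/n) = 0.12191393; SE_fpc = √((1−f)s²/n) = 0.10745385.
Ratio = √(1−f) = 0.88139110.

0.8814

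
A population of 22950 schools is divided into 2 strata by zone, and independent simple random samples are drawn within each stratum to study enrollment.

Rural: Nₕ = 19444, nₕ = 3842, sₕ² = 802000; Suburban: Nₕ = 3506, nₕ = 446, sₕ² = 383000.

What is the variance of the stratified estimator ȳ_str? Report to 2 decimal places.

Var(ȳ_str) = Σₕ Wₕ²(1 − fₕ)sₕ²/nₕ with Wₕ = Nₕ/N, N = 22950.
Rural: Wₕ = 0.84723312; term = 0.84723312²·(1 − 0.19759309)·802000/3842 = 120.23129.
Suburban: Wₕ = 0.15276688; term = 0.15276688²·(1 − 0.12721050)·383000/446 = 17.491694.
Sum = 137.72298.

137.72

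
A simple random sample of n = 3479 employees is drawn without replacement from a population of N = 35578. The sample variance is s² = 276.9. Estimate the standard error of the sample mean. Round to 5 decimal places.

Under SRS without replacement, Var(ȳ) = (1 − f)·s²/n with f = n/N = 3479/35578 = 0.09778515.
Var(ȳ) = (1 − 0.09778515)·276.9/3479 = 0.90221485·0.079591837 = 0.071808937.
SE(ȳ) = √(0.071808937) = 0.26797.

0.26797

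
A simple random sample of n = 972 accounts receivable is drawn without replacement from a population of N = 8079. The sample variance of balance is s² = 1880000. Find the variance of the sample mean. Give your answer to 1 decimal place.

1701.5

Under SRS without replacement, Var(ȳ) = (1 − f)·s²/n with f = n/N = 972/8079 = 0.12031192.
Var(ȳ) = (1 − 0.12031192)·1880000/972 = 0.87968808·1934.1564 = 1701.4543.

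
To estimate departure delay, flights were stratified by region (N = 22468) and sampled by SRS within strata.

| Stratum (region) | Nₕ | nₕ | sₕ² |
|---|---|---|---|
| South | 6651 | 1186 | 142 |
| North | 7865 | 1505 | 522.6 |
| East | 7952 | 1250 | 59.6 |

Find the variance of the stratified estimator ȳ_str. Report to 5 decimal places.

Var(ȳ_str) = Σₕ Wₕ²(1 − fₕ)sₕ²/nₕ with Wₕ = Nₕ/N, N = 22468.
South: Wₕ = 0.29602101; term = 0.29602101²·(1 − 0.17831905)·142/1186 = 0.0086208867.
North: Wₕ = 0.35005341; term = 0.35005341²·(1 − 0.19135410)·522.6/1505 = 0.034408039.
East: Wₕ = 0.35392558; term = 0.35392558²·(1 − 0.15719316)·59.6/1250 = 0.0050337102.
Sum = 0.048062636.

0.04806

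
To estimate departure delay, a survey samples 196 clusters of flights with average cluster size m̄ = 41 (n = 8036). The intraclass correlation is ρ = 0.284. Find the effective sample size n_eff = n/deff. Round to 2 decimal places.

deff = 1 + (41 − 1)·0.284 = 1 + 11.36 = 12.36.
n_eff = 8036 / 12.36 = 650.16.

650.16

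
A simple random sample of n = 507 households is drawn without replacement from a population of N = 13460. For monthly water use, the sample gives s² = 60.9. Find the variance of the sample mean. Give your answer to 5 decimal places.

Under SRS without replacement, Var(ȳ) = (1 − f)·s²/n with f = n/N = 507/13460 = 0.03766716.
Var(ȳ) = (1 − 0.03766716)·60.9/507 = 0.96233284·0.12011834 = 0.11559383.

0.11559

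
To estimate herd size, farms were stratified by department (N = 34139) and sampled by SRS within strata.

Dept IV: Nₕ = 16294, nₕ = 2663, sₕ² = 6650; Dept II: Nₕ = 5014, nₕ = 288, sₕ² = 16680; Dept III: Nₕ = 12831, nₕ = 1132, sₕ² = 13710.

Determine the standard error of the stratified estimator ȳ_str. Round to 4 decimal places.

1.7926

Var(ȳ_str) = Σₕ Wₕ²(1 − fₕ)sₕ²/nₕ with Wₕ = Nₕ/N, N = 34139.
Dept IV: Wₕ = 0.47728404; term = 0.47728404²·(1 − 0.16343439)·6650/2663 = 0.47588752.
Dept II: Wₕ = 0.14687015; term = 0.14687015²·(1 − 0.05743917)·16680/288 = 1.1775518.
Dept III: Wₕ = 0.37584581; term = 0.37584581²·(1 − 0.08822383)·13710/1132 = 1.5599069.
Sum = 3.2133462.
SE = √(3.2133462) = 1.7926.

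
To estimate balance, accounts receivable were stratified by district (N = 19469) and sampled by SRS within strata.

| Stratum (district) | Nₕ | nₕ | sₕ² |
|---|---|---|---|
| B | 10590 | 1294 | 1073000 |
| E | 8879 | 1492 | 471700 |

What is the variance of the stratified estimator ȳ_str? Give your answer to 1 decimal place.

270.1

Var(ȳ_str) = Σₕ Wₕ²(1 − fₕ)sₕ²/nₕ with Wₕ = Nₕ/N, N = 19469.
B: Wₕ = 0.54394165; term = 0.54394165²·(1 − 0.12219075)·1073000/1294 = 215.36257.
E: Wₕ = 0.45605835; term = 0.45605835²·(1 − 0.16803694)·471700/1492 = 54.706876.
Sum = 270.06945.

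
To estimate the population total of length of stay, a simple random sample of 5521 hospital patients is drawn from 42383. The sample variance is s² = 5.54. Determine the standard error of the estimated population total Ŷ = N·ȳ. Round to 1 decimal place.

1252.1

Var(Ŷ) = N²·Var(ȳ) = N²·(1 − n/N)·s²/n.
f = 5521/42383 = 0.13026449; Var(ȳ) = 0.86973551·5.54/5521 = 8.7272862 × 10^-4.
Var(Ŷ) = 42383² · (8.7272862 × 10^-4) = 1.5676987 × 10^6.
SE(Ŷ) = √(1.5676987 × 10^6) = 1252.1.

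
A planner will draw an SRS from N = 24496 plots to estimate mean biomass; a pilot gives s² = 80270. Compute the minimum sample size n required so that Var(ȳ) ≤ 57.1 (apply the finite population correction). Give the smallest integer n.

Without fpc, n₀ = s²/D = 80270/57.1 = 1405.7793.
With fpc, (1 − n/N)·s²/n ≤ D requires n ≥ n₀/(1 + n₀/N) = 1405.7793/(1 + 1405.7793/24496) = 1329.4828.
Rounding up, n = 1330.

1330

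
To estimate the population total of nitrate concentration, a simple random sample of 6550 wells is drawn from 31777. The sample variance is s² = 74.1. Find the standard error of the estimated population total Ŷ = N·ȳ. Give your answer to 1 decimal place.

3011.5

Var(Ŷ) = N²·Var(ȳ) = N²·(1 − n/N)·s²/n.
f = 6550/31777 = 0.20612393; Var(ȳ) = 0.79387607·74.1/6550 = 0.0089811018.
Var(Ŷ) = 31777² · 0.0089811018 = 9.0689166 × 10^6.
SE(Ŷ) = √(9.0689166 × 10^6) = 3011.5.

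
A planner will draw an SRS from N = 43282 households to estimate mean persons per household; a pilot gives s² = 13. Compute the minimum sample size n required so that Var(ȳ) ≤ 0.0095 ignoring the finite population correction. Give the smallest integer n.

1369

Without fpc, n₀ = s²/D = 13/0.0095 = 1368.4211.
Rounding up, n = 1369.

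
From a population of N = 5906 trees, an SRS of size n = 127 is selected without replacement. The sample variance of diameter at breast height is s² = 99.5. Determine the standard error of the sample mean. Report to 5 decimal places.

Under SRS without replacement, Var(ȳ) = (1 − f)·s²/n with f = n/N = 127/5906 = 0.02150356.
Var(ȳ) = (1 − 0.02150356)·99.5/127 = 0.97849644·0.78346457 = 0.76661729.
SE(ȳ) = √(0.76661729) = 0.87557.

0.87557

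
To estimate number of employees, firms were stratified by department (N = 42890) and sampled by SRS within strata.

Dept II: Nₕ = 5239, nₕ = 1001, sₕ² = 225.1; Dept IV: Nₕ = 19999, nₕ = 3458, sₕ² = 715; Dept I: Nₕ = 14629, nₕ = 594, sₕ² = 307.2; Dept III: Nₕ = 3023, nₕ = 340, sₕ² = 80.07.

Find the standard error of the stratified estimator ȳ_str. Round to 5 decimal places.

Var(ȳ_str) = Σₕ Wₕ²(1 − fₕ)sₕ²/nₕ with Wₕ = Nₕ/N, N = 42890.
Dept II: Wₕ = 0.12214969; term = 0.12214969²·(1 − 0.19106700)·225.1/1001 = 0.0027141802.
Dept IV: Wₕ = 0.46628585; term = 0.46628585²·(1 − 0.17290865)·715/3458 = 0.037182536.
Dept I: Wₕ = 0.34108184; term = 0.34108184²·(1 − 0.04060428)·307.2/594 = 0.057723111.
Dept III: Wₕ = 0.07048263; term = 0.07048263²·(1 − 0.11247106)·80.07/340 = 0.0010383353.
Sum = 0.098658163.
SE = √(0.098658163) = 0.31410.

0.31410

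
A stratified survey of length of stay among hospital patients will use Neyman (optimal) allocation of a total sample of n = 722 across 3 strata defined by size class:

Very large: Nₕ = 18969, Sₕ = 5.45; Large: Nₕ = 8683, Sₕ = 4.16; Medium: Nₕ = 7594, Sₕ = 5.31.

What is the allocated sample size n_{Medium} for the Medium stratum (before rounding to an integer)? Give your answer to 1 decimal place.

161.9

Neyman allocation: nₕ = n·NₕSₕ / Σⱼ NⱼSⱼ.
Σ NⱼSⱼ = 18969·5.45 + 8683·4.16 + 7594·5.31 = 179826.47.
n_{Medium} = 722·7594·5.31 / 179826.47 = 161.9.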